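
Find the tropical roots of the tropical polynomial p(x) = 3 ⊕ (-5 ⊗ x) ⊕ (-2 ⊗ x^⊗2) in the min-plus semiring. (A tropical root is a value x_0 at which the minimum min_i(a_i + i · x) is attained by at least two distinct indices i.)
Roots: {-3, 8}

Each tropical root is a break point of the lower envelope of the lines y = a_i + i · x (there are 3 lines, with slopes 0, 1, ..., 2). Only the lines that attain the minimum somewhere contribute to roots; other lines are dominated. Here the surviving (envelope) indices are i = 2, i = 1, i = 0.
Intersections between consecutive envelope lines give the roots: for adjacent envelope indices i < j the intersection is x = (a_i − a_j) / (j − i). Reading off the sorted break points: {-3, 8}.
Verification: at each break x_0, at least two indices attain the minimum of min_i(a_i + i · x_0).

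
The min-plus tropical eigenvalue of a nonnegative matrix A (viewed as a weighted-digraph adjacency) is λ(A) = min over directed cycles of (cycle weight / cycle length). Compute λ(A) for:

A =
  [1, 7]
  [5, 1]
λ(A) = 1

Enumerate directed cycles and compute their means (weight / length). Sample:
  cycle 0 → 0: weight = 1, length = 1, mean = 1/1 ≈ 1.000
  cycle 1 → 1: weight = 1, length = 1, mean = 1/1 ≈ 1.000
  cycle 0 → 1 → 0: weight = 12, length = 2, mean = 12/2 ≈ 6.000
  cycle 1 → 0 → 1: weight = 12, length = 2, mean = 12/2 ≈ 6.000
Minimum mean = 1.000, attained e.g. along the cycle 0 → 0 with weight 1 and length 1. So λ(A) = 1/1 = 1.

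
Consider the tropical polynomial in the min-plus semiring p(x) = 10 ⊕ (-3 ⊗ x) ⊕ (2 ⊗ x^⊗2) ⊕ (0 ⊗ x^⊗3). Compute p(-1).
p(-1) = -4

A tropical monomial a ⊗ x^⊗i evaluates to a + i · x. Evaluating each term at x = -1:
  Term 0 contributes 10 + 0 · -1 = 10
  Term 1 contributes -3 + 1 · -1 = -4
  Term 2 contributes 2 + 2 · -1 = 0
  Term 3 contributes 0 + 3 · -1 = -3
p(-1) = ⊕ of these = min[10, -4, 0, -3] = -4.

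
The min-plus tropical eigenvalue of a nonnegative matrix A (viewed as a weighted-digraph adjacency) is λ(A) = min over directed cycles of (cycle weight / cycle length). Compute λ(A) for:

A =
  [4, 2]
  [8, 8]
λ(A) = 4

Enumerate directed cycles and compute their means (weight / length). Sample:
  cycle 0 → 0: weight = 4, length = 1, mean = 4/1 ≈ 4.000
  cycle 1 → 1: weight = 8, length = 1, mean = 8/1 ≈ 8.000
  cycle 0 → 1 → 0: weight = 10, length = 2, mean = 10/2 ≈ 5.000
  cycle 1 → 0 → 1: weight = 10, length = 2, mean = 10/2 ≈ 5.000
Minimum mean = 4.000, attained e.g. along the cycle 0 → 0 with weight 4 and length 1. So λ(A) = 4/1 = 4.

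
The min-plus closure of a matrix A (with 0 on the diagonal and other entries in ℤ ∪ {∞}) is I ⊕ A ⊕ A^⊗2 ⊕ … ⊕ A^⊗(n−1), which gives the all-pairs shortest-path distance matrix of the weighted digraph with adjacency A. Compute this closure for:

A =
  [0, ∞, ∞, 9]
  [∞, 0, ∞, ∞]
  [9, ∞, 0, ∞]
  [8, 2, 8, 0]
Closure =
  [0, 11, 17, 9]
  [∞, 0, ∞, ∞]
  [9, 20, 0, 18]
  [8, 2, 8, 0]

This is the Floyd-Warshall all-pairs shortest-path computation. For each intermediate vertex k = 0, 1, …, 3, update dist[i][j] ← min(dist[i][j], dist[i][k] + dist[k][j]). The final matrix gives, for each (i, j), the minimum total weight of any directed path from i to j (possibly empty when i = j).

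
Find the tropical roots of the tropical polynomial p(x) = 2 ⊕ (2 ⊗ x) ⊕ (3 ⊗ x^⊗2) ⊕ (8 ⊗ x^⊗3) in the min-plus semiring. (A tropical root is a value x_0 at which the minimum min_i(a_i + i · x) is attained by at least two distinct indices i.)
Roots: {-5, -1, 0}

Each tropical root is a break point of the lower envelope of the lines y = a_i + i · x (there are 4 lines, with slopes 0, 1, ..., 3). Only the lines that attain the minimum somewhere contribute to roots; other lines are dominated. Here the surviving (envelope) indices are i = 3, i = 2, i = 1, i = 0.
Intersections between consecutive envelope lines give the roots: for adjacent envelope indices i < j the intersection is x = (a_i − a_j) / (j − i). Reading off the sorted break points: {-5, -1, 0}.
Verification: at each break x_0, at least two indices attain the minimum of min_i(a_i + i · x_0).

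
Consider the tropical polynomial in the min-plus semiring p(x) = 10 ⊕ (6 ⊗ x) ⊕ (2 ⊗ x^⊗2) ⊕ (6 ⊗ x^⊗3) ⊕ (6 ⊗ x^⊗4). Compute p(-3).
p(-3) = -6

A tropical monomial a ⊗ x^⊗i evaluates to a + i · x. Evaluating each term at x = -3:
  Term 0 contributes 10 + 0 · -3 = 10
  Term 1 contributes 6 + 1 · -3 = 3
  Term 2 contributes 2 + 2 · -3 = -4
  Term 3 contributes 6 + 3 · -3 = -3
  Term 4 contributes 6 + 4 · -3 = -6
p(-3) = ⊕ of these = min[10, 3, -4, -3, -6] = -6.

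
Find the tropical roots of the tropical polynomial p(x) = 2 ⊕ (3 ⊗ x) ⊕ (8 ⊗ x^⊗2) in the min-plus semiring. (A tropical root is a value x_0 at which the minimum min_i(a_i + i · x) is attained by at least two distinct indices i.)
Roots: {-5, -1}

Each tropical root is a break point of the lower envelope of the lines y = a_i + i · x (there are 3 lines, with slopes 0, 1, ..., 2). Only the lines that attain the minimum somewhere contribute to roots; other lines are dominated. Here the surviving (envelope) indices are i = 2, i = 1, i = 0.
Intersections between consecutive envelope lines give the roots: for adjacent envelope indices i < j the intersection is x = (a_i − a_j) / (j − i). Reading off the sorted break points: {-5, -1}.
Verification: at each break x_0, at least two indices attain the minimum of min_i(a_i + i · x_0).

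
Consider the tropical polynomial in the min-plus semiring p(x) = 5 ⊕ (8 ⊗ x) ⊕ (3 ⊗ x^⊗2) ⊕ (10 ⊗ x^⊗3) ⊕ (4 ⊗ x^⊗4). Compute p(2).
p(2) = 5

A tropical monomial a ⊗ x^⊗i evaluates to a + i · x. Evaluating each term at x = 2:
  Term 0 contributes 5 + 0 · 2 = 5
  Term 1 contributes 8 + 1 · 2 = 10
  Term 2 contributes 3 + 2 · 2 = 7
  Term 3 contributes 10 + 3 · 2 = 16
  Term 4 contributes 4 + 4 · 2 = 12
p(2) = ⊕ of these = min[5, 10, 7, 16, 12] = 5.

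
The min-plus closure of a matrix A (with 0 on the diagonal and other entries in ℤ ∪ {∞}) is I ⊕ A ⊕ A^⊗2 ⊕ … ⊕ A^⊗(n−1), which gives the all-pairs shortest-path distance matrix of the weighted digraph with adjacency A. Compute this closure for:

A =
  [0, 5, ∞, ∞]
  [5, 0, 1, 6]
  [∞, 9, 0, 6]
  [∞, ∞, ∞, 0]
Closure =
  [0, 5, 6, 11]
  [5, 0, 1, 6]
  [14, 9, 0, 6]
  [∞, ∞, ∞, 0]

This is the Floyd-Warshall all-pairs shortest-path computation. For each intermediate vertex k = 0, 1, …, 3, update dist[i][j] ← min(dist[i][j], dist[i][k] + dist[k][j]). The final matrix gives, for each (i, j), the minimum total weight of any directed path from i to j (possibly empty when i = j).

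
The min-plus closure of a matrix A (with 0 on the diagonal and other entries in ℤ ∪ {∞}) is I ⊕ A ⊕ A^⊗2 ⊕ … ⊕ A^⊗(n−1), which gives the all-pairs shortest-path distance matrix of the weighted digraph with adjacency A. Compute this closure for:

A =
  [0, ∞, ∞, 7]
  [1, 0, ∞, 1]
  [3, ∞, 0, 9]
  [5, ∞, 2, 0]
Closure =
  [0, ∞, 9, 7]
  [1, 0, 3, 1]
  [3, ∞, 0, 9]
  [5, ∞, 2, 0]

This is the Floyd-Warshall all-pairs shortest-path computation. For each intermediate vertex k = 0, 1, …, 3, update dist[i][j] ← min(dist[i][j], dist[i][k] + dist[k][j]). The final matrix gives, for each (i, j), the minimum total weight of any directed path from i to j (possibly empty when i = j).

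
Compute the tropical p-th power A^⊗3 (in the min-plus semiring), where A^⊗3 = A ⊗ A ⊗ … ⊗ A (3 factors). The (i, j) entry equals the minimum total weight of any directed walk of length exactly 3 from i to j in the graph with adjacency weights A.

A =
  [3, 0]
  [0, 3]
A^⊗3 =
  [3, 0]
  [0, 3]

Each entry (A^⊗3)_ij equals the minimum over all length-3 walks i = v_0 → v_1 → … → v_3 = j of Σ_t A[v_t][v_{t+1}]. For example, for (i, j) = (0, 1) we minimise over 4 possible intermediate vertex sequences; the minimum is 0, attained along the walk 0 → 1 → 0 → 1.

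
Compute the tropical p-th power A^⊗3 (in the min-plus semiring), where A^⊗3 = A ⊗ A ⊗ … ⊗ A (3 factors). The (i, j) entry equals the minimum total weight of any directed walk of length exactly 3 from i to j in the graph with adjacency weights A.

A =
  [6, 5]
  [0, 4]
A^⊗3 =
  [9, 10]
  [5, 9]

Each entry (A^⊗3)_ij equals the minimum over all length-3 walks i = v_0 → v_1 → … → v_3 = j of Σ_t A[v_t][v_{t+1}]. For example, for (i, j) = (0, 1) we minimise over 4 possible intermediate vertex sequences; the minimum is 10, attained along the walk 0 → 1 → 0 → 1.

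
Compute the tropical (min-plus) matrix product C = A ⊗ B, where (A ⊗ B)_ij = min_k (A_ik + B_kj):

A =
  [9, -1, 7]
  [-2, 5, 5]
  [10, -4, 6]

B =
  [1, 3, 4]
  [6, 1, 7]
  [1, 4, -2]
A ⊗ B =
  [5, 0, 5]
  [-1, 1, 2]
  [2, -3, 3]

Apply the min-plus product entry-by-entry:
  C[0][0] = min over k of (A[0][0] + B[0][0] = 9 + 1 = 10, A[0][1] + B[1][0] = -1 + 6 = 5, A[0][2] + B[2][0] = 7 + 1 = 8) = 5 (attained at k = 1)
  C[0][1] = min over k of (A[0][0] + B[0][1] = 9 + 3 = 12, A[0][1] + B[1][1] = -1 + 1 = 0, A[0][2] + B[2][1] = 7 + 4 = 11) = 0 (attained at k = 1)
  C[0][2] = min over k of (A[0][0] + B[0][2] = 9 + 4 = 13, A[0][1] + B[1][2] = -1 + 7 = 6, A[0][2] + B[2][2] = 7 + -2 = 5) = 5 (attained at k = 2)
  C[1][0] = min over k of (A[1][0] + B[0][0] = -2 + 1 = -1, A[1][1] + B[1][0] = 5 + 6 = 11, A[1][2] + B[2][0] = 5 + 1 = 6) = -1 (attained at k = 0)
  C[1][1] = min over k of (A[1][0] + B[0][1] = -2 + 3 = 1, A[1][1] + B[1][1] = 5 + 1 = 6, A[1][2] + B[2][1] = 5 + 4 = 9) = 1 (attained at k = 0)
  C[1][2] = min over k of (A[1][0] + B[0][2] = -2 + 4 = 2, A[1][1] + B[1][2] = 5 + 7 = 12, A[1][2] + B[2][2] = 5 + -2 = 3) = 2 (attained at k = 0)
  C[2][0] = min over k of (A[2][0] + B[0][0] = 10 + 1 = 11, A[2][1] + B[1][0] = -4 + 6 = 2, A[2][2] + B[2][0] = 6 + 1 = 7) = 2 (attained at k = 1)
  C[2][1] = min over k of (A[2][0] + B[0][1] = 10 + 3 = 13, A[2][1] + B[1][1] = -4 + 1 = -3, A[2][2] + B[2][1] = 6 + 4 = 10) = -3 (attained at k = 1)
  C[2][2] = min over k of (A[2][0] + B[0][2] = 10 + 4 = 14, A[2][1] + B[1][2] = -4 + 7 = 3, A[2][2] + B[2][2] = 6 + -2 = 4) = 3 (attained at k = 1)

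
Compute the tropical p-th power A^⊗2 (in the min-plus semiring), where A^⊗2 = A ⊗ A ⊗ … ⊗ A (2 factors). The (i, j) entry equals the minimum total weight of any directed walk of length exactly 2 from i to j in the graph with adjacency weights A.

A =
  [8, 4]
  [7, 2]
A^⊗2 =
  [11, 6]
  [9, 4]

Each entry (A^⊗2)_ij equals the minimum over all length-2 walks i = v_0 → v_1 → … → v_2 = j of Σ_t A[v_t][v_{t+1}]. For example, for (i, j) = (0, 1) we minimise over 2 possible intermediate vertex sequences; the minimum is 6, attained along the walk 0 → 1 → 1.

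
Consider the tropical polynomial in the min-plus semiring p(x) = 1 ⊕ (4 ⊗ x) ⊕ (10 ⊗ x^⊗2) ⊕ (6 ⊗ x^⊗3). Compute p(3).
p(3) = 1

A tropical monomial a ⊗ x^⊗i evaluates to a + i · x. Evaluating each term at x = 3:
  Term 0 contributes 1 + 0 · 3 = 1
  Term 1 contributes 4 + 1 · 3 = 7
  Term 2 contributes 10 + 2 · 3 = 16
  Term 3 contributes 6 + 3 · 3 = 15
p(3) = ⊕ of these = min[1, 7, 16, 15] = 1.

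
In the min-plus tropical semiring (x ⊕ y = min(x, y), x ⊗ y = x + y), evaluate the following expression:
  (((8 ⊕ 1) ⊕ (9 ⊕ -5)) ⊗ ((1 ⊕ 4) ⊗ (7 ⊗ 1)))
(((8 ⊕ 1) ⊕ (9 ⊕ -5)) ⊗ ((1 ⊕ 4) ⊗ (7 ⊗ 1))) = 4

Expand innermost to outermost. Recall ⊕ takes the minimum of its arguments and ⊗ takes their sum. Working out the expression (((8 ⊕ 1) ⊕ (9 ⊕ -5)) ⊗ ((1 ⊕ 4) ⊗ (7 ⊗ 1))) gives 4.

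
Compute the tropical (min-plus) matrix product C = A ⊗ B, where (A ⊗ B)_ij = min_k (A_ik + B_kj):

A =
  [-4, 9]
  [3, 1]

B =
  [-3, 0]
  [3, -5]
A ⊗ B =
  [-7, -4]
  [0, -4]

Apply the min-plus product entry-by-entry:
  C[0][0] = min over k of (A[0][0] + B[0][0] = -4 + -3 = -7, A[0][1] + B[1][0] = 9 + 3 = 12) = -7 (attained at k = 0)
  C[0][1] = min over k of (A[0][0] + B[0][1] = -4 + 0 = -4, A[0][1] + B[1][1] = 9 + -5 = 4) = -4 (attained at k = 0)
  C[1][0] = min over k of (A[1][0] + B[0][0] = 3 + -3 = 0, A[1][1] + B[1][0] = 1 + 3 = 4) = 0 (attained at k = 0)
  C[1][1] = min over k of (A[1][0] + B[0][1] = 3 + 0 = 3, A[1][1] + B[1][1] = 1 + -5 = -4) = -4 (attained at k = 1)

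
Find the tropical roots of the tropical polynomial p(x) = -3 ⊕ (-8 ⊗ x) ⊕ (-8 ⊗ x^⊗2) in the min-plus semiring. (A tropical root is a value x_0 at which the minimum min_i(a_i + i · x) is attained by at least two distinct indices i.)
Roots: {0, 5}

Each tropical root is a break point of the lower envelope of the lines y = a_i + i · x (there are 3 lines, with slopes 0, 1, ..., 2). Only the lines that attain the minimum somewhere contribute to roots; other lines are dominated. Here the surviving (envelope) indices are i = 2, i = 1, i = 0.
Intersections between consecutive envelope lines give the roots: for adjacent envelope indices i < j the intersection is x = (a_i − a_j) / (j − i). Reading off the sorted break points: {0, 5}.
Verification: at each break x_0, at least two indices attain the minimum of min_i(a_i + i · x_0).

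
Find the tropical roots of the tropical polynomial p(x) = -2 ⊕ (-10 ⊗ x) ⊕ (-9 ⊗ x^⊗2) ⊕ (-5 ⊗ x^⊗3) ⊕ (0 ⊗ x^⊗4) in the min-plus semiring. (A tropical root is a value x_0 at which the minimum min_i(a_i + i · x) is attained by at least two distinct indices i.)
Roots: {-5, -4, -1, 8}

Each tropical root is a break point of the lower envelope of the lines y = a_i + i · x (there are 5 lines, with slopes 0, 1, ..., 4). Only the lines that attain the minimum somewhere contribute to roots; other lines are dominated. Here the surviving (envelope) indices are i = 4, i = 3, i = 2, i = 1, i = 0.
Intersections between consecutive envelope lines give the roots: for adjacent envelope indices i < j the intersection is x = (a_i − a_j) / (j − i). Reading off the sorted break points: {-5, -4, -1, 8}.
Verification: at each break x_0, at least two indices attain the minimum of min_i(a_i + i · x_0).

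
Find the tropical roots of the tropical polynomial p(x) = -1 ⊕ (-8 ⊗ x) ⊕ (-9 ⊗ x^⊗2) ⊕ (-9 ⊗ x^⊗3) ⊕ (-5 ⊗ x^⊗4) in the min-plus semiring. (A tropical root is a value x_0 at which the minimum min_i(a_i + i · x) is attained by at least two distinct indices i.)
Roots: {-4, 0, 1, 7}

Each tropical root is a break point of the lower envelope of the lines y = a_i + i · x (there are 5 lines, with slopes 0, 1, ..., 4). Only the lines that attain the minimum somewhere contribute to roots; other lines are dominated. Here the surviving (envelope) indices are i = 4, i = 3, i = 2, i = 1, i = 0.
Intersections between consecutive envelope lines give the roots: for adjacent envelope indices i < j the intersection is x = (a_i − a_j) / (j − i). Reading off the sorted break points: {-4, 0, 1, 7}.
Verification: at each break x_0, at least two indices attain the minimum of min_i(a_i + i · x_0).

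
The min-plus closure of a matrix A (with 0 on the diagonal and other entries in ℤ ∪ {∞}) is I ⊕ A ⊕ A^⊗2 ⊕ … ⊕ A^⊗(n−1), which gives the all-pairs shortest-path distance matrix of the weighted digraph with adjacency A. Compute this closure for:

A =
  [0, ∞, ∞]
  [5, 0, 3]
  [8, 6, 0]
Closure =
  [0, ∞, ∞]
  [5, 0, 3]
  [8, 6, 0]

This is the Floyd-Warshall all-pairs shortest-path computation. For each intermediate vertex k = 0, 1, …, 2, update dist[i][j] ← min(dist[i][j], dist[i][k] + dist[k][j]). The final matrix gives, for each (i, j), the minimum total weight of any directed path from i to j (possibly empty when i = j).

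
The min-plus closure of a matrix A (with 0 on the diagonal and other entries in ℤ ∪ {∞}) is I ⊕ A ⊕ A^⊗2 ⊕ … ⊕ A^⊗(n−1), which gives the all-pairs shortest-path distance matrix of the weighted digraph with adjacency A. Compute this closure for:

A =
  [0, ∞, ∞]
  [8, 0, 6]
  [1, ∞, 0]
Closure =
  [0, ∞, ∞]
  [7, 0, 6]
  [1, ∞, 0]

This is the Floyd-Warshall all-pairs shortest-path computation. For each intermediate vertex k = 0, 1, …, 2, update dist[i][j] ← min(dist[i][j], dist[i][k] + dist[k][j]). The final matrix gives, for each (i, j), the minimum total weight of any directed path from i to j (possibly empty when i = j).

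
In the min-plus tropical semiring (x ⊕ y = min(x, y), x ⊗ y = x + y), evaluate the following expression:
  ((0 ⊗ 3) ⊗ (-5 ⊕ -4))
((0 ⊗ 3) ⊗ (-5 ⊕ -4)) = -2

Expand innermost to outermost. Recall ⊕ takes the minimum of its arguments and ⊗ takes their sum. Working out the expression ((0 ⊗ 3) ⊗ (-5 ⊕ -4)) gives -2.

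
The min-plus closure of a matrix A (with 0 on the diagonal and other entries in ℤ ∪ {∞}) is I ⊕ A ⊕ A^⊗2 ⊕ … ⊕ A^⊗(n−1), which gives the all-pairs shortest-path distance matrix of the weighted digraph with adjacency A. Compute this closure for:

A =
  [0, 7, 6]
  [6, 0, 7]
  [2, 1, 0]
Closure =
  [0, 7, 6]
  [6, 0, 7]
  [2, 1, 0]

This is the Floyd-Warshall all-pairs shortest-path computation. For each intermediate vertex k = 0, 1, …, 2, update dist[i][j] ← min(dist[i][j], dist[i][k] + dist[k][j]). The final matrix gives, for each (i, j), the minimum total weight of any directed path from i to j (possibly empty when i = j).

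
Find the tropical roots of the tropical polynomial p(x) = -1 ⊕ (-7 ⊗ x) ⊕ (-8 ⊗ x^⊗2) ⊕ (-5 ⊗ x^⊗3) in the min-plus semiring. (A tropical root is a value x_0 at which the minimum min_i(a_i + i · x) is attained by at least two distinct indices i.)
Roots: {-3, 1, 6}

Each tropical root is a break point of the lower envelope of the lines y = a_i + i · x (there are 4 lines, with slopes 0, 1, ..., 3). Only the lines that attain the minimum somewhere contribute to roots; other lines are dominated. Here the surviving (envelope) indices are i = 3, i = 2, i = 1, i = 0.
Intersections between consecutive envelope lines give the roots: for adjacent envelope indices i < j the intersection is x = (a_i − a_j) / (j − i). Reading off the sorted break points: {-3, 1, 6}.
Verification: at each break x_0, at least two indices attain the minimum of min_i(a_i + i · x_0).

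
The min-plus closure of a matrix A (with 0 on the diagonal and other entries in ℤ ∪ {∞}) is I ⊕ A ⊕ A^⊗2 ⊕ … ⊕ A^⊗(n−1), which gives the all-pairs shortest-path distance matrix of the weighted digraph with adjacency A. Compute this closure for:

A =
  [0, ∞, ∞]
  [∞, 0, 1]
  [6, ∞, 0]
Closure =
  [0, ∞, ∞]
  [7, 0, 1]
  [6, ∞, 0]

This is the Floyd-Warshall all-pairs shortest-path computation. For each intermediate vertex k = 0, 1, …, 2, update dist[i][j] ← min(dist[i][j], dist[i][k] + dist[k][j]). The final matrix gives, for each (i, j), the minimum total weight of any directed path from i to j (possibly empty when i = j).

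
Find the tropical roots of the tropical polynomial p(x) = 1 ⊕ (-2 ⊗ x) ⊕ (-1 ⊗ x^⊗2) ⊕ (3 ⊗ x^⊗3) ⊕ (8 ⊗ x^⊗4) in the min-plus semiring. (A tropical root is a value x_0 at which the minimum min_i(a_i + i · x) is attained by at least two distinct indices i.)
Roots: {-5, -4, -1, 3}

Each tropical root is a break point of the lower envelope of the lines y = a_i + i · x (there are 5 lines, with slopes 0, 1, ..., 4). Only the lines that attain the minimum somewhere contribute to roots; other lines are dominated. Here the surviving (envelope) indices are i = 4, i = 3, i = 2, i = 1, i = 0.
Intersections between consecutive envelope lines give the roots: for adjacent envelope indices i < j the intersection is x = (a_i − a_j) / (j − i). Reading off the sorted break points: {-5, -4, -1, 3}.
Verification: at each break x_0, at least two indices attain the minimum of min_i(a_i + i · x_0).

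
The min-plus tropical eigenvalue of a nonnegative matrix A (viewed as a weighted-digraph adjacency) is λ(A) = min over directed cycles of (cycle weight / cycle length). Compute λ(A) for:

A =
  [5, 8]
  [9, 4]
λ(A) = 4

Enumerate directed cycles and compute their means (weight / length). Sample:
  cycle 0 → 0: weight = 5, length = 1, mean = 5/1 ≈ 5.000
  cycle 1 → 1: weight = 4, length = 1, mean = 4/1 ≈ 4.000
  cycle 0 → 1 → 0: weight = 17, length = 2, mean = 17/2 ≈ 8.500
  cycle 1 → 0 → 1: weight = 17, length = 2, mean = 17/2 ≈ 8.500
Minimum mean = 4.000, attained e.g. along the cycle 1 → 1 with weight 4 and length 1. So λ(A) = 4/1 = 4.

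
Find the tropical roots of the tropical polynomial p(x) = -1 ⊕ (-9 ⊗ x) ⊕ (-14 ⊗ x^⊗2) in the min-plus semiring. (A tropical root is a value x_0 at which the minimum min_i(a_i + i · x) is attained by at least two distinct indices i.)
Roots: {5, 8}

Each tropical root is a break point of the lower envelope of the lines y = a_i + i · x (there are 3 lines, with slopes 0, 1, ..., 2). Only the lines that attain the minimum somewhere contribute to roots; other lines are dominated. Here the surviving (envelope) indices are i = 2, i = 1, i = 0.
Intersections between consecutive envelope lines give the roots: for adjacent envelope indices i < j the intersection is x = (a_i − a_j) / (j − i). Reading off the sorted break points: {5, 8}.
Verification: at each break x_0, at least two indices attain the minimum of min_i(a_i + i · x_0).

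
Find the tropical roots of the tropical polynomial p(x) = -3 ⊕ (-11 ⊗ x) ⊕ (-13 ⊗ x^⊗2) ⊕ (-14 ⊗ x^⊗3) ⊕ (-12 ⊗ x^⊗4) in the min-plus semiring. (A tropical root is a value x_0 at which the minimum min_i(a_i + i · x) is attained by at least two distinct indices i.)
Roots: {-2, 1, 2, 8}

Each tropical root is a break point of the lower envelope of the lines y = a_i + i · x (there are 5 lines, with slopes 0, 1, ..., 4). Only the lines that attain the minimum somewhere contribute to roots; other lines are dominated. Here the surviving (envelope) indices are i = 4, i = 3, i = 2, i = 1, i = 0.
Intersections between consecutive envelope lines give the roots: for adjacent envelope indices i < j the intersection is x = (a_i − a_j) / (j − i). Reading off the sorted break points: {-2, 1, 2, 8}.
Verification: at each break x_0, at least two indices attain the minimum of min_i(a_i + i · x_0).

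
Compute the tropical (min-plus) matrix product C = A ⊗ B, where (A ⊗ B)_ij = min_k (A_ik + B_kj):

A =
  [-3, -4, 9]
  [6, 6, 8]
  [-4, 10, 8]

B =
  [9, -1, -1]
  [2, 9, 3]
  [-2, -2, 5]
A ⊗ B =
  [-2, -4, -4]
  [6, 5, 5]
  [5, -5, -5]

Apply the min-plus product entry-by-entry:
  C[0][0] = min over k of (A[0][0] + B[0][0] = -3 + 9 = 6, A[0][1] + B[1][0] = -4 + 2 = -2, A[0][2] + B[2][0] = 9 + -2 = 7) = -2 (attained at k = 1)
  C[0][1] = min over k of (A[0][0] + B[0][1] = -3 + -1 = -4, A[0][1] + B[1][1] = -4 + 9 = 5, A[0][2] + B[2][1] = 9 + -2 = 7) = -4 (attained at k = 0)
  C[0][2] = min over k of (A[0][0] + B[0][2] = -3 + -1 = -4, A[0][1] + B[1][2] = -4 + 3 = -1, A[0][2] + B[2][2] = 9 + 5 = 14) = -4 (attained at k = 0)
  C[1][0] = min over k of (A[1][0] + B[0][0] = 6 + 9 = 15, A[1][1] + B[1][0] = 6 + 2 = 8, A[1][2] + B[2][0] = 8 + -2 = 6) = 6 (attained at k = 2)
  C[1][1] = min over k of (A[1][0] + B[0][1] = 6 + -1 = 5, A[1][1] + B[1][1] = 6 + 9 = 15, A[1][2] + B[2][1] = 8 + -2 = 6) = 5 (attained at k = 0)
  C[1][2] = min over k of (A[1][0] + B[0][2] = 6 + -1 = 5, A[1][1] + B[1][2] = 6 + 3 = 9, A[1][2] + B[2][2] = 8 + 5 = 13) = 5 (attained at k = 0)
  C[2][0] = min over k of (A[2][0] + B[0][0] = -4 + 9 = 5, A[2][1] + B[1][0] = 10 + 2 = 12, A[2][2] + B[2][0] = 8 + -2 = 6) = 5 (attained at k = 0)
  C[2][1] = min over k of (A[2][0] + B[0][1] = -4 + -1 = -5, A[2][1] + B[1][1] = 10 + 9 = 19, A[2][2] + B[2][1] = 8 + -2 = 6) = -5 (attained at k = 0)
  C[2][2] = min over k of (A[2][0] + B[0][2] = -4 + -1 = -5, A[2][1] + B[1][2] = 10 + 3 = 13, A[2][2] + B[2][2] = 8 + 5 = 13) = -5 (attained at k = 0)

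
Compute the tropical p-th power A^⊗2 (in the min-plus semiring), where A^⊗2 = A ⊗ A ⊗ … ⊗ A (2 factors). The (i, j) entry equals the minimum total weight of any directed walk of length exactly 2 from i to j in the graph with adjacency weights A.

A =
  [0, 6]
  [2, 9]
A^⊗2 =
  [0, 6]
  [2, 8]

Each entry (A^⊗2)_ij equals the minimum over all length-2 walks i = v_0 → v_1 → … → v_2 = j of Σ_t A[v_t][v_{t+1}]. For example, for (i, j) = (0, 1) we minimise over 2 possible intermediate vertex sequences; the minimum is 6, attained along the walk 0 → 0 → 1.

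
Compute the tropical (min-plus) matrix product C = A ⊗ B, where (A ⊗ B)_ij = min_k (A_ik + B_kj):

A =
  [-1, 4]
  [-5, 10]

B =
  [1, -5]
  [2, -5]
A ⊗ B =
  [0, -6]
  [-4, -10]

Apply the min-plus product entry-by-entry:
  C[0][0] = min over k of (A[0][0] + B[0][0] = -1 + 1 = 0, A[0][1] + B[1][0] = 4 + 2 = 6) = 0 (attained at k = 0)
  C[0][1] = min over k of (A[0][0] + B[0][1] = -1 + -5 = -6, A[0][1] + B[1][1] = 4 + -5 = -1) = -6 (attained at k = 0)
  C[1][0] = min over k of (A[1][0] + B[0][0] = -5 + 1 = -4, A[1][1] + B[1][0] = 10 + 2 = 12) = -4 (attained at k = 0)
  C[1][1] = min over k of (A[1][0] + B[0][1] = -5 + -5 = -10, A[1][1] + B[1][1] = 10 + -5 = 5) = -10 (attained at k = 0)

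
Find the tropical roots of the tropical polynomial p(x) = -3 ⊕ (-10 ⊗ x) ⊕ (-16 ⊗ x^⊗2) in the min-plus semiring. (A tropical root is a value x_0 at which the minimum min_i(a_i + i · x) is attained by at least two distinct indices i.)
Roots: {6, 7}

Each tropical root is a break point of the lower envelope of the lines y = a_i + i · x (there are 3 lines, with slopes 0, 1, ..., 2). Only the lines that attain the minimum somewhere contribute to roots; other lines are dominated. Here the surviving (envelope) indices are i = 2, i = 1, i = 0.
Intersections between consecutive envelope lines give the roots: for adjacent envelope indices i < j the intersection is x = (a_i − a_j) / (j − i). Reading off the sorted break points: {6, 7}.
Verification: at each break x_0, at least two indices attain the minimum of min_i(a_i + i · x_0).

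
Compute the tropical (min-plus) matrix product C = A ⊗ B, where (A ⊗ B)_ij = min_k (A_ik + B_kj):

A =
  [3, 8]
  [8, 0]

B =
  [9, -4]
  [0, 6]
A ⊗ B =
  [8, -1]
  [0, 4]

Apply the min-plus product entry-by-entry:
  C[0][0] = min over k of (A[0][0] + B[0][0] = 3 + 9 = 12, A[0][1] + B[1][0] = 8 + 0 = 8) = 8 (attained at k = 1)
  C[0][1] = min over k of (A[0][0] + B[0][1] = 3 + -4 = -1, A[0][1] + B[1][1] = 8 + 6 = 14) = -1 (attained at k = 0)
  C[1][0] = min over k of (A[1][0] + B[0][0] = 8 + 9 = 17, A[1][1] + B[1][0] = 0 + 0 = 0) = 0 (attained at k = 1)
  C[1][1] = min over k of (A[1][0] + B[0][1] = 8 + -4 = 4, A[1][1] + B[1][1] = 0 + 6 = 6) = 4 (attained at k = 0)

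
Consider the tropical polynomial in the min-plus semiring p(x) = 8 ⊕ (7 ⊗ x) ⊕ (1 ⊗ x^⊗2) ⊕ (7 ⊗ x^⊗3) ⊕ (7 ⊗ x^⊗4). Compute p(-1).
p(-1) = -1

A tropical monomial a ⊗ x^⊗i evaluates to a + i · x. Evaluating each term at x = -1:
  Term 0 contributes 8 + 0 · -1 = 8
  Term 1 contributes 7 + 1 · -1 = 6
  Term 2 contributes 1 + 2 · -1 = -1
  Term 3 contributes 7 + 3 · -1 = 4
  Term 4 contributes 7 + 4 · -1 = 3
p(-1) = ⊕ of these = min[8, 6, -1, 4, 3] = -1.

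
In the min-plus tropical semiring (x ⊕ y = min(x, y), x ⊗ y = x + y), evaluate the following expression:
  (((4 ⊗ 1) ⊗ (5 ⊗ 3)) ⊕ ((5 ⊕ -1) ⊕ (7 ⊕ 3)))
(((4 ⊗ 1) ⊗ (5 ⊗ 3)) ⊕ ((5 ⊕ -1) ⊕ (7 ⊕ 3))) = -1

Expand innermost to outermost. Recall ⊕ takes the minimum of its arguments and ⊗ takes their sum. Working out the expression (((4 ⊗ 1) ⊗ (5 ⊗ 3)) ⊕ ((5 ⊕ -1) ⊕ (7 ⊕ 3))) gives -1.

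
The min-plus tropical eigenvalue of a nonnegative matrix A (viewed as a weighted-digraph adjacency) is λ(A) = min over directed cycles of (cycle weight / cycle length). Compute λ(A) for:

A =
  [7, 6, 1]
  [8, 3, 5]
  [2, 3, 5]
λ(A) = 3/2

Enumerate directed cycles and compute their means (weight / length). Sample:
  cycle 0 → 0: weight = 7, length = 1, mean = 7/1 ≈ 7.000
  cycle 1 → 1: weight = 3, length = 1, mean = 3/1 ≈ 3.000
  cycle 2 → 2: weight = 5, length = 1, mean = 5/1 ≈ 5.000
  cycle 0 → 1 → 0: weight = 14, length = 2, mean = 14/2 ≈ 7.000
  cycle 0 → 2 → 0: weight = 3, length = 2, mean = 3/2 ≈ 1.500
  cycle 1 → 0 → 1: weight = 14, length = 2, mean = 14/2 ≈ 7.000
Minimum mean = 1.500, attained e.g. along the cycle 0 → 2 → 0 with weight 3 and length 2. So λ(A) = 3/2 = 3/2.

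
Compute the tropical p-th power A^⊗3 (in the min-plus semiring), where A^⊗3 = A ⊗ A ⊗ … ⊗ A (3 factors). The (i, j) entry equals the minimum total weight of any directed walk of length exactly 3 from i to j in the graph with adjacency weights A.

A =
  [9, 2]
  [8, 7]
A^⊗3 =
  [17, 12]
  [18, 17]

Each entry (A^⊗3)_ij equals the minimum over all length-3 walks i = v_0 → v_1 → … → v_3 = j of Σ_t A[v_t][v_{t+1}]. For example, for (i, j) = (0, 1) we minimise over 4 possible intermediate vertex sequences; the minimum is 12, attained along the walk 0 → 1 → 0 → 1.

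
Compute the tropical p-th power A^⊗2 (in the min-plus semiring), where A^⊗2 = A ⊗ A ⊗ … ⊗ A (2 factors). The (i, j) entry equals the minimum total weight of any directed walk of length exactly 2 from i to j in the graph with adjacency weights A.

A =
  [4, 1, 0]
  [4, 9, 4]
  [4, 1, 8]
A^⊗2 =
  [4, 1, 4]
  [8, 5, 4]
  [5, 5, 4]

Each entry (A^⊗2)_ij equals the minimum over all length-2 walks i = v_0 → v_1 → … → v_2 = j of Σ_t A[v_t][v_{t+1}]. For example, for (i, j) = (0, 2) we minimise over 3 possible intermediate vertex sequences; the minimum is 4, attained along the walk 0 → 0 → 2.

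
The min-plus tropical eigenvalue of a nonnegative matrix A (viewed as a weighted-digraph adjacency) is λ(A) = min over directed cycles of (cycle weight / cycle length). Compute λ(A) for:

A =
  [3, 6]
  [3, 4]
λ(A) = 3

Enumerate directed cycles and compute their means (weight / length). Sample:
  cycle 0 → 0: weight = 3, length = 1, mean = 3/1 ≈ 3.000
  cycle 1 → 1: weight = 4, length = 1, mean = 4/1 ≈ 4.000
  cycle 0 → 1 → 0: weight = 9, length = 2, mean = 9/2 ≈ 4.500
  cycle 1 → 0 → 1: weight = 9, length = 2, mean = 9/2 ≈ 4.500
Minimum mean = 3.000, attained e.g. along the cycle 0 → 0 with weight 3 and length 1. So λ(A) = 3/1 = 3.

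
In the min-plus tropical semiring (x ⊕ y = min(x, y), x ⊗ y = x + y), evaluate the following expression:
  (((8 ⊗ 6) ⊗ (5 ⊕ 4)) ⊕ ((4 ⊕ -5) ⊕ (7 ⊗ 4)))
(((8 ⊗ 6) ⊗ (5 ⊕ 4)) ⊕ ((4 ⊕ -5) ⊕ (7 ⊗ 4))) = -5

Expand innermost to outermost. Recall ⊕ takes the minimum of its arguments and ⊗ takes their sum. Working out the expression (((8 ⊗ 6) ⊗ (5 ⊕ 4)) ⊕ ((4 ⊕ -5) ⊕ (7 ⊗ 4))) gives -5.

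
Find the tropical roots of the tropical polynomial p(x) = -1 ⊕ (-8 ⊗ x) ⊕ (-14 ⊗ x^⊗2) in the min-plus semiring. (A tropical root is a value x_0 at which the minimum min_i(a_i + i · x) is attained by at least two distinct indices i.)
Roots: {6, 7}

Each tropical root is a break point of the lower envelope of the lines y = a_i + i · x (there are 3 lines, with slopes 0, 1, ..., 2). Only the lines that attain the minimum somewhere contribute to roots; other lines are dominated. Here the surviving (envelope) indices are i = 2, i = 1, i = 0.
Intersections between consecutive envelope lines give the roots: for adjacent envelope indices i < j the intersection is x = (a_i − a_j) / (j − i). Reading off the sorted break points: {6, 7}.
Verification: at each break x_0, at least two indices attain the minimum of min_i(a_i + i · x_0).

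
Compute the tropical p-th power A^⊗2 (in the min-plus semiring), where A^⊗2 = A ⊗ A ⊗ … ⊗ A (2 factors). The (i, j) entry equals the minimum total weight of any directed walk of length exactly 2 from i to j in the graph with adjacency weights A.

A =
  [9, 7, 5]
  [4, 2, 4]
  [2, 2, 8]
A^⊗2 =
  [7, 7, 11]
  [6, 4, 6]
  [6, 4, 6]

Each entry (A^⊗2)_ij equals the minimum over all length-2 walks i = v_0 → v_1 → … → v_2 = j of Σ_t A[v_t][v_{t+1}]. For example, for (i, j) = (0, 2) we minimise over 3 possible intermediate vertex sequences; the minimum is 11, attained along the walk 0 → 1 → 2.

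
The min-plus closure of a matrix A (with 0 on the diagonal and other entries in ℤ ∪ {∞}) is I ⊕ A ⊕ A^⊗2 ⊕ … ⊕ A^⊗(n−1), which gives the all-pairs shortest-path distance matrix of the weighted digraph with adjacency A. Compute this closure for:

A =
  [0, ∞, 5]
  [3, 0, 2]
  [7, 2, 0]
Closure =
  [0, 7, 5]
  [3, 0, 2]
  [5, 2, 0]

This is the Floyd-Warshall all-pairs shortest-path computation. For each intermediate vertex k = 0, 1, …, 2, update dist[i][j] ← min(dist[i][j], dist[i][k] + dist[k][j]). The final matrix gives, for each (i, j), the minimum total weight of any directed path from i to j (possibly empty when i = j).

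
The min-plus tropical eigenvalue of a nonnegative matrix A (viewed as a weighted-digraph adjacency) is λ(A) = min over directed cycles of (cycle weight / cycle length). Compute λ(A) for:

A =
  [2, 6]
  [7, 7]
λ(A) = 2

Enumerate directed cycles and compute their means (weight / length). Sample:
  cycle 0 → 0: weight = 2, length = 1, mean = 2/1 ≈ 2.000
  cycle 1 → 1: weight = 7, length = 1, mean = 7/1 ≈ 7.000
  cycle 0 → 1 → 0: weight = 13, length = 2, mean = 13/2 ≈ 6.500
  cycle 1 → 0 → 1: weight = 13, length = 2, mean = 13/2 ≈ 6.500
Minimum mean = 2.000, attained e.g. along the cycle 0 → 0 with weight 2 and length 1. So λ(A) = 2/1 = 2.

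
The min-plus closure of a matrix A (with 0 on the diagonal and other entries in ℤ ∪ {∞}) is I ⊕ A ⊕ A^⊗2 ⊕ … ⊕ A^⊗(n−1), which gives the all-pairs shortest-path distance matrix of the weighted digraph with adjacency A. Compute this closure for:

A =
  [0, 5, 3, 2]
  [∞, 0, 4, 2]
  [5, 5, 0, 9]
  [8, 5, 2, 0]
Closure =
  [0, 5, 3, 2]
  [9, 0, 4, 2]
  [5, 5, 0, 7]
  [7, 5, 2, 0]

This is the Floyd-Warshall all-pairs shortest-path computation. For each intermediate vertex k = 0, 1, …, 3, update dist[i][j] ← min(dist[i][j], dist[i][k] + dist[k][j]). The final matrix gives, for each (i, j), the minimum total weight of any directed path from i to j (possibly empty when i = j).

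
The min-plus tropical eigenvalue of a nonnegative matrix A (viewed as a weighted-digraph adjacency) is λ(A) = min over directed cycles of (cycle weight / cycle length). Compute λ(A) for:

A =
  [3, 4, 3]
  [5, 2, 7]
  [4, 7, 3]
λ(A) = 2

Enumerate directed cycles and compute their means (weight / length). Sample:
  cycle 0 → 0: weight = 3, length = 1, mean = 3/1 ≈ 3.000
  cycle 1 → 1: weight = 2, length = 1, mean = 2/1 ≈ 2.000
  cycle 2 → 2: weight = 3, length = 1, mean = 3/1 ≈ 3.000
  cycle 0 → 1 → 0: weight = 9, length = 2, mean = 9/2 ≈ 4.500
  cycle 0 → 2 → 0: weight = 7, length = 2, mean = 7/2 ≈ 3.500
  cycle 1 → 0 → 1: weight = 9, length = 2, mean = 9/2 ≈ 4.500
Minimum mean = 2.000, attained e.g. along the cycle 1 → 1 with weight 2 and length 1. So λ(A) = 2/1 = 2.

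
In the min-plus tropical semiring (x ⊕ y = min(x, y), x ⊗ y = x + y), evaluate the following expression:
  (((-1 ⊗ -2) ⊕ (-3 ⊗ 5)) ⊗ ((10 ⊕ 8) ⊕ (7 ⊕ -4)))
(((-1 ⊗ -2) ⊕ (-3 ⊗ 5)) ⊗ ((10 ⊕ 8) ⊕ (7 ⊕ -4))) = -7

Expand innermost to outermost. Recall ⊕ takes the minimum of its arguments and ⊗ takes their sum. Working out the expression (((-1 ⊗ -2) ⊕ (-3 ⊗ 5)) ⊗ ((10 ⊕ 8) ⊕ (7 ⊕ -4))) gives -7.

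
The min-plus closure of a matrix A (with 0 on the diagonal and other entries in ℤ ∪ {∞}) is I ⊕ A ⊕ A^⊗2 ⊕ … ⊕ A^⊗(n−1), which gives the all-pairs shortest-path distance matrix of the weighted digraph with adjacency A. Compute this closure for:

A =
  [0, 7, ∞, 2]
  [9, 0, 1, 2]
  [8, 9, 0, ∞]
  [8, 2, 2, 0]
Closure =
  [0, 4, 4, 2]
  [9, 0, 1, 2]
  [8, 9, 0, 10]
  [8, 2, 2, 0]

This is the Floyd-Warshall all-pairs shortest-path computation. For each intermediate vertex k = 0, 1, …, 3, update dist[i][j] ← min(dist[i][j], dist[i][k] + dist[k][j]). The final matrix gives, for each (i, j), the minimum total weight of any directed path from i to j (possibly empty when i = j).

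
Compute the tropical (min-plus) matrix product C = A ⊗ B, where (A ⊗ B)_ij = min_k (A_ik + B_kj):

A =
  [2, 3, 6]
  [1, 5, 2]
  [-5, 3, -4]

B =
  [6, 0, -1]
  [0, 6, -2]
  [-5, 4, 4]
A ⊗ B =
  [1, 2, 1]
  [-3, 1, 0]
  [-9, -5, -6]

Apply the min-plus product entry-by-entry:
  C[0][0] = min over k of (A[0][0] + B[0][0] = 2 + 6 = 8, A[0][1] + B[1][0] = 3 + 0 = 3, A[0][2] + B[2][0] = 6 + -5 = 1) = 1 (attained at k = 2)
  C[0][1] = min over k of (A[0][0] + B[0][1] = 2 + 0 = 2, A[0][1] + B[1][1] = 3 + 6 = 9, A[0][2] + B[2][1] = 6 + 4 = 10) = 2 (attained at k = 0)
  C[0][2] = min over k of (A[0][0] + B[0][2] = 2 + -1 = 1, A[0][1] + B[1][2] = 3 + -2 = 1, A[0][2] + B[2][2] = 6 + 4 = 10) = 1 (attained at k = 0)
  C[1][0] = min over k of (A[1][0] + B[0][0] = 1 + 6 = 7, A[1][1] + B[1][0] = 5 + 0 = 5, A[1][2] + B[2][0] = 2 + -5 = -3) = -3 (attained at k = 2)
  C[1][1] = min over k of (A[1][0] + B[0][1] = 1 + 0 = 1, A[1][1] + B[1][1] = 5 + 6 = 11, A[1][2] + B[2][1] = 2 + 4 = 6) = 1 (attained at k = 0)
  C[1][2] = min over k of (A[1][0] + B[0][2] = 1 + -1 = 0, A[1][1] + B[1][2] = 5 + -2 = 3, A[1][2] + B[2][2] = 2 + 4 = 6) = 0 (attained at k = 0)
  C[2][0] = min over k of (A[2][0] + B[0][0] = -5 + 6 = 1, A[2][1] + B[1][0] = 3 + 0 = 3, A[2][2] + B[2][0] = -4 + -5 = -9) = -9 (attained at k = 2)
  C[2][1] = min over k of (A[2][0] + B[0][1] = -5 + 0 = -5, A[2][1] + B[1][1] = 3 + 6 = 9, A[2][2] + B[2][1] = -4 + 4 = 0) = -5 (attained at k = 0)
  C[2][2] = min over k of (A[2][0] + B[0][2] = -5 + -1 = -6, A[2][1] + B[1][2] = 3 + -2 = 1, A[2][2] + B[2][2] = -4 + 4 = 0) = -6 (attained at k = 0)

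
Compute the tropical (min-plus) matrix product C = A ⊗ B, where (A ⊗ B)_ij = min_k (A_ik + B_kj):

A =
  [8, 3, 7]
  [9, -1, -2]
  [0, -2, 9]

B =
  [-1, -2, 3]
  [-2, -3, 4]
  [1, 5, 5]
A ⊗ B =
  [1, 0, 7]
  [-3, -4, 3]
  [-4, -5, 2]

Apply the min-plus product entry-by-entry:
  C[0][0] = min over k of (A[0][0] + B[0][0] = 8 + -1 = 7, A[0][1] + B[1][0] = 3 + -2 = 1, A[0][2] + B[2][0] = 7 + 1 = 8) = 1 (attained at k = 1)
  C[0][1] = min over k of (A[0][0] + B[0][1] = 8 + -2 = 6, A[0][1] + B[1][1] = 3 + -3 = 0, A[0][2] + B[2][1] = 7 + 5 = 12) = 0 (attained at k = 1)
  C[0][2] = min over k of (A[0][0] + B[0][2] = 8 + 3 = 11, A[0][1] + B[1][2] = 3 + 4 = 7, A[0][2] + B[2][2] = 7 + 5 = 12) = 7 (attained at k = 1)
  C[1][0] = min over k of (A[1][0] + B[0][0] = 9 + -1 = 8, A[1][1] + B[1][0] = -1 + -2 = -3, A[1][2] + B[2][0] = -2 + 1 = -1) = -3 (attained at k = 1)
  C[1][1] = min over k of (A[1][0] + B[0][1] = 9 + -2 = 7, A[1][1] + B[1][1] = -1 + -3 = -4, A[1][2] + B[2][1] = -2 + 5 = 3) = -4 (attained at k = 1)
  C[1][2] = min over k of (A[1][0] + B[0][2] = 9 + 3 = 12, A[1][1] + B[1][2] = -1 + 4 = 3, A[1][2] + B[2][2] = -2 + 5 = 3) = 3 (attained at k = 1)
  C[2][0] = min over k of (A[2][0] + B[0][0] = 0 + -1 = -1, A[2][1] + B[1][0] = -2 + -2 = -4, A[2][2] + B[2][0] = 9 + 1 = 10) = -4 (attained at k = 1)
  C[2][1] = min over k of (A[2][0] + B[0][1] = 0 + -2 = -2, A[2][1] + B[1][1] = -2 + -3 = -5, A[2][2] + B[2][1] = 9 + 5 = 14) = -5 (attained at k = 1)
  C[2][2] = min over k of (A[2][0] + B[0][2] = 0 + 3 = 3, A[2][1] + B[1][2] = -2 + 4 = 2, A[2][2] + B[2][2] = 9 + 5 = 14) = 2 (attained at k = 1)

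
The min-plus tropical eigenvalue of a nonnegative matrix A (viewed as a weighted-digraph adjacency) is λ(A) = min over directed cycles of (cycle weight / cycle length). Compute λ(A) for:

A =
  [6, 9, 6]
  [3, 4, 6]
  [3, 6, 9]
λ(A) = 4

Enumerate directed cycles and compute their means (weight / length). Sample:
  cycle 0 → 0: weight = 6, length = 1, mean = 6/1 ≈ 6.000
  cycle 1 → 1: weight = 4, length = 1, mean = 4/1 ≈ 4.000
  cycle 2 → 2: weight = 9, length = 1, mean = 9/1 ≈ 9.000
  cycle 0 → 1 → 0: weight = 12, length = 2, mean = 12/2 ≈ 6.000
  cycle 0 → 2 → 0: weight = 9, length = 2, mean = 9/2 ≈ 4.500
  cycle 1 → 0 → 1: weight = 12, length = 2, mean = 12/2 ≈ 6.000
Minimum mean = 4.000, attained e.g. along the cycle 1 → 1 with weight 4 and length 1. So λ(A) = 4/1 = 4.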